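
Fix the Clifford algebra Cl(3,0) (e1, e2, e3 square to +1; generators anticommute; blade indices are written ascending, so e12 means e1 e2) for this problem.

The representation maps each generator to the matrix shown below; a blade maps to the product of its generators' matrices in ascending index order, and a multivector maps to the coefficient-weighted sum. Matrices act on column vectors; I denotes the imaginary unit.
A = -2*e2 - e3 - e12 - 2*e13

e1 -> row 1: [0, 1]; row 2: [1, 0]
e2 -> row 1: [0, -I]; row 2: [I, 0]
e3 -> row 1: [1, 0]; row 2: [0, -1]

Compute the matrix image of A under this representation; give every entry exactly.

Bivector images (products of the table entries): rho(e12) = rho(e1)rho(e2) = row 1: [I, 0]; row 2: [0, -I]; rho(e13) = rho(e1)rho(e3) = row 1: [0, -1]; row 2: [1, 0].
M = (-2)*rho(e2) + (-1)*rho(e3) + (-1)*rho(e12) + (-2)*rho(e13), summed entrywise:
Answer: row 1: [-1 - I, 2 + 2*I]; row 2: [-2 - 2*I, 1 + I]


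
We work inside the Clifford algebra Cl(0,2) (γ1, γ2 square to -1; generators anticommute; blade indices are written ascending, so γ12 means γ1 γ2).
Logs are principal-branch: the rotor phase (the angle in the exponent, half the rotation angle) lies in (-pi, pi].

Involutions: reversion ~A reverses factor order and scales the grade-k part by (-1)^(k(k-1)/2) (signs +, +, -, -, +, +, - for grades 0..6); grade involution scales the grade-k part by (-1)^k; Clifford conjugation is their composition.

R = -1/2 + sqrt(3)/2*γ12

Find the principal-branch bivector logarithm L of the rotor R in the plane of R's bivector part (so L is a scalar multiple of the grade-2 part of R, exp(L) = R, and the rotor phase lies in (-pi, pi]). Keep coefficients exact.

The scalar part of R is -1/2, and that scalar determines the rotor phase on the principal branch; recovering the unit plane as bivector-part over sine of the phase gives L = phase * plane.
Concretely: cos(phase) = -1/2 gives phase = ±2*pi/3, and since phase/sin(phase) is even the sign is immaterial: L = (phase/sin(phase)) * <R>_2 = (4*sqrt(3)*pi/9) * <R>_2.
Answer: 2*pi/3*γ12


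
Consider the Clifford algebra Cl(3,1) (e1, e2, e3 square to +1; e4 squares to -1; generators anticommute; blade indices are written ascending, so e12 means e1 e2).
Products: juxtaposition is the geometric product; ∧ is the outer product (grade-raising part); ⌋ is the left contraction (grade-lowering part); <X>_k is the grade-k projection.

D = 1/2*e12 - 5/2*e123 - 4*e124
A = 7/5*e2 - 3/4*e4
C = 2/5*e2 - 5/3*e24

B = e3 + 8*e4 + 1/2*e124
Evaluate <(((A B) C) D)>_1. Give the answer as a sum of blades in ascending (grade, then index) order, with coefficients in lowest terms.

step 1: 6 + 3/8*e12 - 7/10*e14 + 7/5*e23 + 56/5*e24 + 3/4*e34
step 2: -56/3 + 3/20*e1 + 12/5*e2 - 14/25*e3 - 112/25*e4 + 7/6*e12 - 5/8*e14 + 5/4*e23 - 10*e24 + 7/3*e34 + 7/25*e124 + 3/10*e234
step 3: -511/300 + 1677/40*e1 - 97/40*e2 + 35/12*e3 + 679/150*e4 - 1939/75*e12 + 167/40*e13 + 277/20*e14 - 3/8*e23 - 73/80*e24 - 7/10*e34 + 1393/25*e123 + 3913/50*e124 + 597/20*e134 - 25/16*e234 - 1169/150*e1234
step 4: 1677/40*e1 - 97/40*e2 + 35/12*e3 + 679/150*e4
Answer: 1677/40*e1 - 97/40*e2 + 35/12*e3 + 679/150*e4


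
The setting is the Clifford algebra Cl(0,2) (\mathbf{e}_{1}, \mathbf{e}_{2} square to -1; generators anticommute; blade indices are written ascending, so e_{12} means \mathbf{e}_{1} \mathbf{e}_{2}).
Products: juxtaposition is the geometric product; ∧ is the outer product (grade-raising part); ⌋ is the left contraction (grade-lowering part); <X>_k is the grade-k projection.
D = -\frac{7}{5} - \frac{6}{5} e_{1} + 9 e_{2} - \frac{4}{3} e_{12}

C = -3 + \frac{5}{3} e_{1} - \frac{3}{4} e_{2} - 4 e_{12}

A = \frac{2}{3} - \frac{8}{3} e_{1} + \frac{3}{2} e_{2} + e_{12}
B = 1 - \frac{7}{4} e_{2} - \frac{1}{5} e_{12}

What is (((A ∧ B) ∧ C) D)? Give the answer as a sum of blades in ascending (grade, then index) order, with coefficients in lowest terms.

step 1: \frac{2}{3} - \frac{8}{3} e_{1} + \frac{1}{3} e_{2} + \frac{83}{15} e_{12}
step 2: -2 + \frac{82}{9} e_{1} - \frac{3}{2} e_{2} - \frac{802}{45} e_{12}
step 3: \frac{937}{270} + \frac{6842}{45} e_{1} + \frac{23807}{1350} e_{2} + \frac{24259}{225} e_{12}
Answer: \frac{937}{270} + \frac{6842}{45} e_{1} + \frac{23807}{1350} e_{2} + \frac{24259}{225} e_{12}


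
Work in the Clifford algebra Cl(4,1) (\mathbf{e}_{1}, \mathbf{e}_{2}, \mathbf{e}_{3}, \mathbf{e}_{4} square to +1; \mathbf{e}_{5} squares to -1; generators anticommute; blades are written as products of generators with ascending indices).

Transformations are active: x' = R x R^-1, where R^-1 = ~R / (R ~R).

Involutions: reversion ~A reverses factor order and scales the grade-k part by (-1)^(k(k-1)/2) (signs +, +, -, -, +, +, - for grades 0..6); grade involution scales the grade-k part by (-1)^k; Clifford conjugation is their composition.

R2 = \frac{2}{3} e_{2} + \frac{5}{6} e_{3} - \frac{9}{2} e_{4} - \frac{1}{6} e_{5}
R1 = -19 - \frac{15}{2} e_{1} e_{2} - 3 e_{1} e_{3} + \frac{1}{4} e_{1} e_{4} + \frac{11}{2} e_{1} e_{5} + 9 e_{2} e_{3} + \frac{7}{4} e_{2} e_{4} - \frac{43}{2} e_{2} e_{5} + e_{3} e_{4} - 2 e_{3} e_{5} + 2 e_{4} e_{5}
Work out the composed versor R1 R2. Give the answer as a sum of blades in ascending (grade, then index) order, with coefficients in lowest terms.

Distribute over the terms of R2 (each basis-blade product reordered to ascending indices, repeated generators contracted through their squares):
R1 (\frac{2}{3} e_{2}) = -5 e_{1} - \frac{38}{3} e_{2} - 6 e_{3} - \frac{7}{6} e_{4} + \frac{43}{3} e_{5} + 2 e_{1} e_{2} e_{3} - \frac{1}{6} e_{1} e_{2} e_{4} - \frac{11}{3} e_{1} e_{2} e_{5} + \frac{2}{3} e_{2} e_{3} e_{4} - \frac{4}{3} e_{2} e_{3} e_{5} + \frac{4}{3} e_{2} e_{4} e_{5}
R1 (\frac{5}{6} e_{3}) = -\frac{5}{2} e_{1} + \frac{15}{2} e_{2} - \frac{95}{6} e_{3} - \frac{5}{6} e_{4} + \frac{5}{3} e_{5} - \frac{25}{4} e_{1} e_{2} e_{3} - \frac{5}{24} e_{1} e_{3} e_{4} - \frac{55}{12} e_{1} e_{3} e_{5} - \frac{35}{24} e_{2} e_{3} e_{4} + \frac{215}{12} e_{2} e_{3} e_{5} + \frac{5}{3} e_{3} e_{4} e_{5}
R1 (-\frac{9}{2} e_{4}) = -\frac{9}{8} e_{1} - \frac{63}{8} e_{2} - \frac{9}{2} e_{3} + \frac{171}{2} e_{4} + 9 e_{5} + \frac{135}{4} e_{1} e_{2} e_{4} + \frac{27}{2} e_{1} e_{3} e_{4} + \frac{99}{4} e_{1} e_{4} e_{5} - \frac{81}{2} e_{2} e_{3} e_{4} - \frac{387}{4} e_{2} e_{4} e_{5} - 9 e_{3} e_{4} e_{5}
R1 (-\frac{1}{6} e_{5}) = \frac{11}{12} e_{1} - \frac{43}{12} e_{2} - \frac{1}{3} e_{3} + \frac{1}{3} e_{4} + \frac{19}{6} e_{5} + \frac{5}{4} e_{1} e_{2} e_{5} + \frac{1}{2} e_{1} e_{3} e_{5} - \frac{1}{24} e_{1} e_{4} e_{5} - \frac{3}{2} e_{2} e_{3} e_{5} - \frac{7}{24} e_{2} e_{4} e_{5} - \frac{1}{6} e_{3} e_{4} e_{5}
Summing the partial products and collecting blades:
Answer: -\frac{185}{24} e_{1} - \frac{133}{8} e_{2} - \frac{80}{3} e_{3} + \frac{503}{6} e_{4} + \frac{169}{6} e_{5} - \frac{17}{4} e_{1} e_{2} e_{3} + \frac{403}{12} e_{1} e_{2} e_{4} - \frac{29}{12} e_{1} e_{2} e_{5} + \frac{319}{24} e_{1} e_{3} e_{4} - \frac{49}{12} e_{1} e_{3} e_{5} + \frac{593}{24} e_{1} e_{4} e_{5} - \frac{991}{24} e_{2} e_{3} e_{4} + \frac{181}{12} e_{2} e_{3} e_{5} - \frac{2297}{24} e_{2} e_{4} e_{5} - \frac{15}{2} e_{3} e_{4} e_{5}


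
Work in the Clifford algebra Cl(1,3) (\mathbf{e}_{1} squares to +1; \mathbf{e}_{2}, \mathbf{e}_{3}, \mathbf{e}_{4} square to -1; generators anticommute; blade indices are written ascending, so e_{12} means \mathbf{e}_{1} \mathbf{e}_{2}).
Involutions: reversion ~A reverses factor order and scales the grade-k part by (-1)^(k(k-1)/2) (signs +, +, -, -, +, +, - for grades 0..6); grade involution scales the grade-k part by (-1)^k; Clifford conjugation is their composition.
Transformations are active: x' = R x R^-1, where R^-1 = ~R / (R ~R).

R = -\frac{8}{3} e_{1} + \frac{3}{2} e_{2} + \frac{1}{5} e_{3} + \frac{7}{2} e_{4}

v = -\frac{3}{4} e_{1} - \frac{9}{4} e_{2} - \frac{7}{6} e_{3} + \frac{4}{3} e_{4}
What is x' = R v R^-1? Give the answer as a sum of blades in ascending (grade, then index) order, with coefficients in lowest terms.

~R = -\frac{8}{3} e_{1} + \frac{3}{2} e_{2} + \frac{1}{5} e_{3} + \frac{7}{2} e_{4}, and R ~R = -\frac{3343}{450}, so R^-1 = ~R / (-\frac{3343}{450}).
R v = \frac{113}{120} + \frac{57}{8} e_{12} + \frac{587}{180} e_{13} - \frac{67}{72} e_{14} - \frac{13}{10} e_{23} + \frac{79}{8} e_{24} + \frac{87}{20} e_{34}
Answer: \frac{19069}{13372} e_{1} + \frac{12501}{6686} e_{2} + \frac{11192}{10029} e_{3} - \frac{89083}{40116} e_{4}


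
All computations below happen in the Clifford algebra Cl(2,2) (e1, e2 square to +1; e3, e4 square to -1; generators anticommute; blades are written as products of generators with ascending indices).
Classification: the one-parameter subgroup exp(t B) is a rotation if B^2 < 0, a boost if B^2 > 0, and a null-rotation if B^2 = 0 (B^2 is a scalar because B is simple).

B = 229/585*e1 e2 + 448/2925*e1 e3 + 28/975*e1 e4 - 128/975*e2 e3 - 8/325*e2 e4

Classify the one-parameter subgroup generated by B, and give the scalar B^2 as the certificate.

B^2 term by term: the squares give (229/585)^2*(e1 e2)^2 + (448/2925)^2*(e1 e3)^2 + (28/975)^2*(e1 e4)^2 + (-128/975)^2*(e2 e3)^2 + (-8/325)^2*(e2 e4)^2 = 52441/342225*(-1) + 200704/8555625*(+1) + 784/950625*(+1) + 16384/950625*(+1) + 64/105625*(+1) = -1/9 (each basis 2-blade squares to minus the product of its generators' squares); cross terms between blades sharing an index anticommute and cancel; the commuting (index-disjoint) pairs give grade-4 terms 2*c*c'*(blade product), which cancel blade by blade — e1 e2 e3 e4: 7168/950625 - 7168/950625 = 0 — confirming B is simple. So B^2 = -1/9.
Answer: rotation, certificate B^2 = -1/9. Key observation: B^2 = -1/9 is a conjugation invariant, so its sign decides the class regardless of the surface form of B.


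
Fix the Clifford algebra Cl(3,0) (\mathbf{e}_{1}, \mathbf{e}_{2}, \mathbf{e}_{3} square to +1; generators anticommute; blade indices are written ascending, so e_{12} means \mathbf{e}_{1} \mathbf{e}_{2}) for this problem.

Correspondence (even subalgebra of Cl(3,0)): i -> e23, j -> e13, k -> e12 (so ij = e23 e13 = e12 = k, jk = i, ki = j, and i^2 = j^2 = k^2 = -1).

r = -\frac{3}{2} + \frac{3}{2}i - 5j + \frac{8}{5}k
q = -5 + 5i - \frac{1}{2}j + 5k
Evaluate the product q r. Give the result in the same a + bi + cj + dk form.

In blades: q = -5 + 5 e_{12} - \frac{1}{2} e_{13} + 5 e_{23}, r = -\frac{3}{2} + \frac{8}{5} e_{12} - 5 e_{13} + \frac{3}{2} e_{23}.
Distribute q over r term by term (generator squares from the signature, products reordered to ascending indices): (-5)*r = \frac{15}{2} - 8 e_{12} + 25 e_{13} - \frac{15}{2} e_{23}; (5 e_{12})*r = -8 - \frac{15}{2} e_{12} + \frac{15}{2} e_{13} + 25 e_{23}; (-\frac{1}{2} e_{13})*r = -\frac{5}{2} + \frac{3}{4} e_{12} + \frac{3}{4} e_{13} - \frac{4}{5} e_{23}; (5 e_{23})*r = -\frac{15}{2} - 25 e_{12} - 8 e_{13} - \frac{15}{2} e_{23}.
Sum: -\frac{21}{2} - \frac{159}{4} e_{12} + \frac{101}{4} e_{13} + \frac{46}{5} e_{23}; translating back through the correspondence:
Answer: -\frac{21}{2} + \frac{46}{5}i + \frac{101}{4}j - \frac{159}{4}k


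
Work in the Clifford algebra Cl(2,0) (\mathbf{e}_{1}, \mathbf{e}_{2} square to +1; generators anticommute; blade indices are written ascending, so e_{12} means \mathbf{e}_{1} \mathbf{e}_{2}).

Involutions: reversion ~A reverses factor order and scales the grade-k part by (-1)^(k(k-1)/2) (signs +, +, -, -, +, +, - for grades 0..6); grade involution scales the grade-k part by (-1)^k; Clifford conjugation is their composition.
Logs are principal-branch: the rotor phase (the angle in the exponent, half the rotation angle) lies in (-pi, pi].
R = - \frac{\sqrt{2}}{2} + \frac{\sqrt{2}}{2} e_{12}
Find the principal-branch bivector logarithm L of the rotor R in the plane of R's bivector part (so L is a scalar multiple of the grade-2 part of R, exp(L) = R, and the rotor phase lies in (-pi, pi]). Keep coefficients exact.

The scalar part of R is - \frac{\sqrt{2}}{2}, and that scalar determines the rotor phase on the principal branch; recovering the unit plane as bivector-part over sine of the phase gives L = phase * plane.
Concretely: cos(phase) = - \frac{\sqrt{2}}{2} gives phase = ±\frac{3 \pi}{4}, and since phase/sin(phase) is even the sign is immaterial: L = (phase/sin(phase)) * <R>_2 = (\frac{3 \sqrt{2} \pi}{4}) * <R>_2.
Answer: \frac{3 \pi}{4} e_{12}


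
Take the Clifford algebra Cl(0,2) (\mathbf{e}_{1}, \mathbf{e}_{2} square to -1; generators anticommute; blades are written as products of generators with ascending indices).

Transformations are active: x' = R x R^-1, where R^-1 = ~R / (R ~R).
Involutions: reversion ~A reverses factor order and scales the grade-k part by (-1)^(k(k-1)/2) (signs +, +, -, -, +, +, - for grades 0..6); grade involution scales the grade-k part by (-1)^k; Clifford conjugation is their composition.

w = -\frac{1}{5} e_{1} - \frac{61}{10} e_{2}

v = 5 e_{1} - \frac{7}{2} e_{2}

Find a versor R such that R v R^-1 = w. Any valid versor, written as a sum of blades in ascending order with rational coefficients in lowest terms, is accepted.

Here q(v) = q(w) = -\frac{149}{4}; the classical choice R = v + w = \frac{24}{5} e_{1} - \frac{48}{5} e_{2} then realises v -> w under the sandwich.
Answer: \frac{24}{5} e_{1} - \frac{48}{5} e_{2}


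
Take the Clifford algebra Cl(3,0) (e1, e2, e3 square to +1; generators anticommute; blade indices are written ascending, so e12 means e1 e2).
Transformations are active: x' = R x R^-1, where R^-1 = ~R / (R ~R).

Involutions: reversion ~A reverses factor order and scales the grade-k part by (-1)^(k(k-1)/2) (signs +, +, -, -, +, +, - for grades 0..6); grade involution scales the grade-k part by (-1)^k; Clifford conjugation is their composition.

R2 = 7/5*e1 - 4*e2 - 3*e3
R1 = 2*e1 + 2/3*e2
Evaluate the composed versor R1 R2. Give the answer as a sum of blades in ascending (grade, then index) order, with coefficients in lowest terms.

Distribute over the terms of R1 (each basis-blade product reordered to ascending indices, repeated generators contracted through their squares):
(2*e1) R2 = 14/5 - 8*e12 - 6*e13
(2/3*e2) R2 = -8/3 - 14/15*e12 - 2*e23
Summing the partial products and collecting blades:
Answer: 2/15 - 134/15*e12 - 6*e13 - 2*e23


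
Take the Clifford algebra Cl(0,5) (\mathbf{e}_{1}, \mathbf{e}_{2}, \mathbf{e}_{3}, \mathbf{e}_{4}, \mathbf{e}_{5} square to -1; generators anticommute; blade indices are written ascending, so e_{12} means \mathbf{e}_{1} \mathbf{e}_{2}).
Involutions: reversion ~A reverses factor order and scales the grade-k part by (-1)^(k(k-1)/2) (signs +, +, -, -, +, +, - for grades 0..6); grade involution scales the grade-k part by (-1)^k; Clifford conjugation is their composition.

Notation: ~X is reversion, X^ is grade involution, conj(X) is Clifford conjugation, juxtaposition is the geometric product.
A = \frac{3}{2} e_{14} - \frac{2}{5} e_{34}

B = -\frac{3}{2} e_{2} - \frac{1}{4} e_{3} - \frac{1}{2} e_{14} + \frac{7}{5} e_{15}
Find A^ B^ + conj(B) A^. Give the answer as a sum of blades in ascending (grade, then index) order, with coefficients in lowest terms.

first term: \frac{3}{4} - \frac{1}{10} e_{4} - \frac{1}{5} e_{13} + \frac{21}{10} e_{45} - \frac{9}{4} e_{124} - \frac{3}{8} e_{134} - \frac{3}{5} e_{234} - \frac{14}{25} e_{1345}
second term: -\frac{3}{4} + \frac{1}{10} e_{4} - \frac{1}{5} e_{13} + \frac{21}{10} e_{45} - \frac{9}{4} e_{124} - \frac{3}{8} e_{134} - \frac{3}{5} e_{234} + \frac{14}{25} e_{1345}
Answer: -\frac{2}{5} e_{13} + \frac{21}{5} e_{45} - \frac{9}{2} e_{124} - \frac{3}{4} e_{134} - \frac{6}{5} e_{234}


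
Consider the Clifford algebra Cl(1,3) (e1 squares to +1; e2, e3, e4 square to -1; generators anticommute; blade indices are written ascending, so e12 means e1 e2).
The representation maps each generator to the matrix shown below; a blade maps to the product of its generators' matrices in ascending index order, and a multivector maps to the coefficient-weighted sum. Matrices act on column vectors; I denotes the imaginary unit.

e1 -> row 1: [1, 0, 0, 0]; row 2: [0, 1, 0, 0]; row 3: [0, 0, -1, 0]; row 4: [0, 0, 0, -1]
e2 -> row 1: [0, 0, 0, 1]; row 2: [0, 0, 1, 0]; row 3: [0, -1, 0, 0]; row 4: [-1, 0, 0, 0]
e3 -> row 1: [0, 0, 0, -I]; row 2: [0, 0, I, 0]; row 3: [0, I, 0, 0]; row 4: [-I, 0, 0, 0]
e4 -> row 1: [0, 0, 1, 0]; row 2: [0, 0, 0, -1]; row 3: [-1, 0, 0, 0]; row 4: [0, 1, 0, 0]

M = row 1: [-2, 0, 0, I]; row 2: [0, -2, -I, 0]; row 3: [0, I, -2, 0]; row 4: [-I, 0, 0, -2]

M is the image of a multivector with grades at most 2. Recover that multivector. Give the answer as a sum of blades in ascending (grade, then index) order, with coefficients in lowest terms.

Method: the blade images are trace-orthogonal — tr(rho(e_A) rho(e_B)^-1) = 4 if A = B and 0 otherwise — and rho(e_A)^-1 = (e_A)^2 * rho(e_A) with (e_A)^2 = +1 or -1, so the coefficient of e_A in the preimage is (e_A)^2 * tr(M rho(e_A))/4.
Nonzero projections over blades of grade <= 2: 1: (1)^2 = +1, tr(M 1) = -8, coefficient -2; e13: (e13)^2 = +1, tr(M rho(e13)) = -4, coefficient -1. Every other blade of grade <= 2 projects to 0.
Answer: -2 - e13


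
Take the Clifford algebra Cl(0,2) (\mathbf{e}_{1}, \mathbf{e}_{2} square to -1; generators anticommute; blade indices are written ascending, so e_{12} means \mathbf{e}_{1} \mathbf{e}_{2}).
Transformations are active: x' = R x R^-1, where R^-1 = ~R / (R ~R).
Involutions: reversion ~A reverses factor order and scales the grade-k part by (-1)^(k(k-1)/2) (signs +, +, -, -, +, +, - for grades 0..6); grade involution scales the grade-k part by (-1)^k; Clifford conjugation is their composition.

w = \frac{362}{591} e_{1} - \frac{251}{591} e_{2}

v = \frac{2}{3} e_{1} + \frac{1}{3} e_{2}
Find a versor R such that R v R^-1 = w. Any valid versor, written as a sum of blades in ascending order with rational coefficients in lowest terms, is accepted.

Here q(v) = q(w) = -\frac{5}{9}; the classical choice R = v + w = \frac{252}{197} e_{1} - \frac{18}{197} e_{2} then realises v -> w under the sandwich.
Answer: \frac{252}{197} e_{1} - \frac{18}{197} e_{2}


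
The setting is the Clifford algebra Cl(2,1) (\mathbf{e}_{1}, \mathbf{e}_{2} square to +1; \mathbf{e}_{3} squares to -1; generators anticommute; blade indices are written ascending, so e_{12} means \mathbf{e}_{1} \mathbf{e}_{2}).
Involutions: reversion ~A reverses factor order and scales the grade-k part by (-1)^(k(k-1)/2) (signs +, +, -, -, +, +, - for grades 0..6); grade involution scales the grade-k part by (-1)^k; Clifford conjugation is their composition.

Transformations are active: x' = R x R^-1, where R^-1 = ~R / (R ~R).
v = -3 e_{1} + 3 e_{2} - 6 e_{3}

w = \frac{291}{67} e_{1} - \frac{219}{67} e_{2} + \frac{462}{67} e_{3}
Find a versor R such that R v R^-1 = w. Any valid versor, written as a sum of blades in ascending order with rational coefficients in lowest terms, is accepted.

Reasoning: v^2 = w^2 = -18 since conjugation preserves the quadratic form; R = v + w = \frac{90}{67} e_{1} - \frac{18}{67} e_{2} + \frac{60}{67} e_{3} is then valid when invertible, keeping its own part and reversing (v - w)/2.
Answer: \frac{90}{67} e_{1} - \frac{18}{67} e_{2} + \frac{60}{67} e_{3}


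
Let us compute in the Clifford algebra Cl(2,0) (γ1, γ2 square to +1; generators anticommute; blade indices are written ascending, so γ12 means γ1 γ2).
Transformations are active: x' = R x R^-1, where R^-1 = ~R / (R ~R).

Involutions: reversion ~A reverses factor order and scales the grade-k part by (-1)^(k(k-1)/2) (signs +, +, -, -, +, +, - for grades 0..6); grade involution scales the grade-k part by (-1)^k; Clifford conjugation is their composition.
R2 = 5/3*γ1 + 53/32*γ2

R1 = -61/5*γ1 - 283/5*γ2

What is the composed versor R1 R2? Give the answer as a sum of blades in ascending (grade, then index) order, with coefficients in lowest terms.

Distribute over the terms of R1 (each basis-blade product reordered to ascending indices, repeated generators contracted through their squares):
(-61/5*γ1) R2 = -61/3 - 3233/160*γ12
(-283/5*γ2) R2 = -14999/160 + 283/3*γ12
Summing the partial products and collecting blades:
Answer: -54757/480 + 35581/480*γ12


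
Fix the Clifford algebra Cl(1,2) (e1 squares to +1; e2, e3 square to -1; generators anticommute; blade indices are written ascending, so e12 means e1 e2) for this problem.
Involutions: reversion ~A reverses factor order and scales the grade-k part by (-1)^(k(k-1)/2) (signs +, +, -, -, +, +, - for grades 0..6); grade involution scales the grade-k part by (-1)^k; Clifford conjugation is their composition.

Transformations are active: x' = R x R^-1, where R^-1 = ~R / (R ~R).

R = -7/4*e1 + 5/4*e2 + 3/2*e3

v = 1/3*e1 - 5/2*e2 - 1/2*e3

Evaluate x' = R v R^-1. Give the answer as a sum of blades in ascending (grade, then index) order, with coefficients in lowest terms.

~R = -7/4*e1 + 5/4*e2 + 3/2*e3, and R ~R = -3/4, so R^-1 = ~R / (-3/4).
R v = 79/24 + 95/24*e12 + 3/8*e13 + 25/8*e23
Answer: 541/36*e1 - 305/36*e2 - 38/3*e3


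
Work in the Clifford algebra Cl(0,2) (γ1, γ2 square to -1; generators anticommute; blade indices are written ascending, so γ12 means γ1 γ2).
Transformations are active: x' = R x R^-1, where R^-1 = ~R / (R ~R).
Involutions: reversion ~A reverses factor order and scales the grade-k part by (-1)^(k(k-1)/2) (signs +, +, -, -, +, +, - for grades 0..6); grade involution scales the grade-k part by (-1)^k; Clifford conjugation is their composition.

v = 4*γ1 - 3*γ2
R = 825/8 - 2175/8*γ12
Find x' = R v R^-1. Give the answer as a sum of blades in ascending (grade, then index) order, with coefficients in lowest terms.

~R = 825/8 + 2175/8*γ12, and R ~R = 2705625/32, so R^-1 = ~R / (2705625/32).
R v = -3225/8*γ1 - 11175/8*γ2
Answer: -2397/481*γ1 - 196/481*γ2


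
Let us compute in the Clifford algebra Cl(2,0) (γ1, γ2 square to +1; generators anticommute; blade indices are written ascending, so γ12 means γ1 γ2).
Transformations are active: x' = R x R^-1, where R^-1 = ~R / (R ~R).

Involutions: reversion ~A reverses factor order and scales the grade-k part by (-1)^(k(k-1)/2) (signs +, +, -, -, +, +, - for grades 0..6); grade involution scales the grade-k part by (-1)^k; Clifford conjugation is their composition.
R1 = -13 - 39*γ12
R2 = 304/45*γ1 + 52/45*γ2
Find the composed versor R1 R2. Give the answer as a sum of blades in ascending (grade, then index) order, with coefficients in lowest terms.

Distribute over the terms of R1 (each basis-blade product reordered to ascending indices, repeated generators contracted through their squares):
(-13) R2 = -3952/45*γ1 - 676/45*γ2
(-39*γ12) R2 = -676/15*γ1 + 3952/15*γ2
Summing the partial products and collecting blades:
Answer: -1196/9*γ1 + 2236/9*γ2


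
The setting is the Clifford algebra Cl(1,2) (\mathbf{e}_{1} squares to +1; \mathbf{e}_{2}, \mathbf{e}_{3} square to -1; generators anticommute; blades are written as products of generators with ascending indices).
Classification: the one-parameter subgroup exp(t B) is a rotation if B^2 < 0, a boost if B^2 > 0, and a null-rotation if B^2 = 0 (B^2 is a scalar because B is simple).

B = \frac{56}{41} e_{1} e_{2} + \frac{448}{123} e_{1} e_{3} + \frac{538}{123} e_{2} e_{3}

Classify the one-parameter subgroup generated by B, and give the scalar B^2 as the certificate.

B^2 term by term: the squares give (\frac{56}{41})^2*(e_{1} e_{2})^2 + (\frac{448}{123})^2*(e_{1} e_{3})^2 + (\frac{538}{123})^2*(e_{2} e_{3})^2 = \frac{3136}{1681}*(+1) + \frac{200704}{15129}*(+1) + \frac{289444}{15129}*(-1) = -4 (each basis 2-blade squares to minus the product of its generators' squares); cross terms between blades sharing an index anticommute and cancel. So B^2 = -4.
Answer: rotation, certificate B^2 = -4. B^2 = -4 is basis-independent, so its sign is the whole story.


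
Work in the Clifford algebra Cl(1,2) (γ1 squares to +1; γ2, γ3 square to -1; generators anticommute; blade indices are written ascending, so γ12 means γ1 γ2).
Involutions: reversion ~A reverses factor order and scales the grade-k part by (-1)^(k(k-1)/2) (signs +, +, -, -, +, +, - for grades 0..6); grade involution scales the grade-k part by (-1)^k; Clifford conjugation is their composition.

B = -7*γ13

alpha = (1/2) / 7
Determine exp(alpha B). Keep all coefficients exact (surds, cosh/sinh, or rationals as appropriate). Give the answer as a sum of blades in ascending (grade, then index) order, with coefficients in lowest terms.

B^2 = (-7)^2*(γ13)^2 = 49*(+1) = 49 (a basis 2-blade squares to minus the product of its generators' squares).
B^2 = 49 — B^2 > 0, so the exponential closes hyperbolically: l = 7, alpha*l = 1/2, so exp(alpha B) = cosh(1/2) + (sinh(1/2)/7)*B = cosh(1/2) + (sinh(1/2)/7)*B.
Answer: cosh(1/2) - sinh(1/2)*γ13


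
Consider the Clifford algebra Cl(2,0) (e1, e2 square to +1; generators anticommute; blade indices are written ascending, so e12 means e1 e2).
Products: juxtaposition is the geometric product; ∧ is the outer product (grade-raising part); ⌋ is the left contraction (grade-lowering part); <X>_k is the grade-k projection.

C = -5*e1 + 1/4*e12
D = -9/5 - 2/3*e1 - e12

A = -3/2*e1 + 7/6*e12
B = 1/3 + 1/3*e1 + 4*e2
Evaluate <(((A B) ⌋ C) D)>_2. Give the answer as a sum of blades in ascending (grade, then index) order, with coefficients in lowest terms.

step 1: -1/2 + 25/6*e1 - 7/18*e2 - 101/18*e12
step 2: -1399/72 + 187/72*e1 + 25/24*e2 - 1/8*e12
step 3: 4471/135 + 5033/540*e1 - 41/9*e2 + 407/20*e12
step 4: 407/20*e12
Answer: 407/20*e12


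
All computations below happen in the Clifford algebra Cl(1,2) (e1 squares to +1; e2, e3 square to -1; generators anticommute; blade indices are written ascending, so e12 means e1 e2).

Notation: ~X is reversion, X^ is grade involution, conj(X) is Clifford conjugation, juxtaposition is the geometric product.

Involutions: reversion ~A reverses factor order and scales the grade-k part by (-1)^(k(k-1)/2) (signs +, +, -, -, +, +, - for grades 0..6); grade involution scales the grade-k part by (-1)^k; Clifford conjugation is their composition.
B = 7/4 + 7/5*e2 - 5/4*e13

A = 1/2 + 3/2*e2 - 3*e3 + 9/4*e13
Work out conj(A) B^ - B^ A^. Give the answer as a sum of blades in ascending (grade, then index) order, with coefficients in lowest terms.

first term: 127/80 - 15/4*e1 - 133/40*e2 + 21/4*e3 - 73/16*e13 + 21/5*e23 - 201/40*e123
second term: -323/80 + 15/4*e1 - 133/40*e2 + 21/4*e3 + 53/16*e13 - 21/5*e23 + 51/40*e123
Answer: 45/8 - 15/2*e1 - 63/8*e13 + 42/5*e23 - 63/10*e123


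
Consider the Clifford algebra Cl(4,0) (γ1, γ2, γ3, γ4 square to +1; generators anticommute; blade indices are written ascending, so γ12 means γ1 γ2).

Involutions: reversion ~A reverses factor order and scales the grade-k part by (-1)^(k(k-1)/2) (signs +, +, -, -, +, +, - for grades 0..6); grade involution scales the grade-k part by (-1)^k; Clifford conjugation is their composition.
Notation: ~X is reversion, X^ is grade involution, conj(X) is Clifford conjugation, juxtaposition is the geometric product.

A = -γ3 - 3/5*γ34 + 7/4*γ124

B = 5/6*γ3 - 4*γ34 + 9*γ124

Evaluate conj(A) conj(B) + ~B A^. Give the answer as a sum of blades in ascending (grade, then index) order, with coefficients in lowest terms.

first term: -1139/60 + 9/2*γ4 - 8/5*γ123 + 251/24*γ1234
second term: -751/60 - 9/2*γ4 - 62/5*γ123 + 181/24*γ1234
Answer: -63/2 - 14*γ123 + 18*γ1234


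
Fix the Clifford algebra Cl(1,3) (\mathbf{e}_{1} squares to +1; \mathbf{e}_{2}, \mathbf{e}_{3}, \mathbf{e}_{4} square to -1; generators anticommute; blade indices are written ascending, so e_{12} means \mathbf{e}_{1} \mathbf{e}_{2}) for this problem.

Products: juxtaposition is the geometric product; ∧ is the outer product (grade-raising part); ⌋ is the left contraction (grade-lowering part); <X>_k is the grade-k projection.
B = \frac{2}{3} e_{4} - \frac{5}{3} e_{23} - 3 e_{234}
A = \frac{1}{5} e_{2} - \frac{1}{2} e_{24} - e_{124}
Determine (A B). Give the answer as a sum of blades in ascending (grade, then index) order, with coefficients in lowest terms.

step 1: \frac{1}{3} e_{2} + \frac{11}{6} e_{3} + \frac{2}{3} e_{12} + 3 e_{13} + \frac{2}{15} e_{24} - \frac{7}{30} e_{34} - \frac{5}{3} e_{134}
Answer: \frac{1}{3} e_{2} + \frac{11}{6} e_{3} + \frac{2}{3} e_{12} + 3 e_{13} + \frac{2}{15} e_{24} - \frac{7}{30} e_{34} - \frac{5}{3} e_{134}


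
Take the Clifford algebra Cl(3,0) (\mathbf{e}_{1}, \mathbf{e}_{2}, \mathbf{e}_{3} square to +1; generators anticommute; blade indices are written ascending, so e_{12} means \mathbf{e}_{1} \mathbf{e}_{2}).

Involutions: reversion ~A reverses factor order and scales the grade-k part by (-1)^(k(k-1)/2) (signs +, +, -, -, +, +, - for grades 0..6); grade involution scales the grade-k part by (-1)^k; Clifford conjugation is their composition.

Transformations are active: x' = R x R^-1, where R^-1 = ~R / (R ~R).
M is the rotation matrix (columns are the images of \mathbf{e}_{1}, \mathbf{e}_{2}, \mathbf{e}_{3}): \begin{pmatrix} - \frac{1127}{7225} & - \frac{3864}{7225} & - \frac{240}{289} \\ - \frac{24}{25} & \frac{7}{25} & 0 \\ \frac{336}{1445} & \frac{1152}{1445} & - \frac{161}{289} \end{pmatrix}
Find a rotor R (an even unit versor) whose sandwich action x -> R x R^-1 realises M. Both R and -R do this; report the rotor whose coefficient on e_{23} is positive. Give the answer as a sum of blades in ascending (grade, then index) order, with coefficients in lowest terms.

Method: write R = a + b12*e_{12} + b13*e_{13} + b23*e_{23} with a^2 + b12^2 + b13^2 + b23^2 = 1 (so R^-1 = ~R). Expanding the columns R e_j ~R gives tr M = 4a^2 - 1 and, from the antisymmetric part, M21 - M12 = -4a*b12, M13 - M31 = 4a*b13, M32 - M23 = -4a*b23.
Here tr M = -\frac{3129}{7225}, so a^2 = (1 + tr M)/4 = \frac{1024}{7225} and a = ±\frac{32}{85}. Taking a = \frac{32}{85}: M21 - M12 = -\frac{3072}{7225}, M13 - M31 = -\frac{1536}{1445}, M32 - M23 = \frac{1152}{1445}, giving b12 = \frac{24}{85}, b13 = -\frac{12}{17}, b23 = -\frac{9}{17}, i.e. R = \frac{32}{85} + \frac{24}{85} e_{12} - \frac{12}{17} e_{13} - \frac{9}{17} e_{23}.
Its e_{23} coefficient is negative, so report the other preimage -R.
Answer: -\frac{32}{85} - \frac{24}{85} e_{12} + \frac{12}{17} e_{13} + \frac{9}{17} e_{23}. Recall the cover is two-to-one: with M of trace -\frac{3129}{7225}, both preimages act alike, and the stated e_{23} sign chooses the sheet.


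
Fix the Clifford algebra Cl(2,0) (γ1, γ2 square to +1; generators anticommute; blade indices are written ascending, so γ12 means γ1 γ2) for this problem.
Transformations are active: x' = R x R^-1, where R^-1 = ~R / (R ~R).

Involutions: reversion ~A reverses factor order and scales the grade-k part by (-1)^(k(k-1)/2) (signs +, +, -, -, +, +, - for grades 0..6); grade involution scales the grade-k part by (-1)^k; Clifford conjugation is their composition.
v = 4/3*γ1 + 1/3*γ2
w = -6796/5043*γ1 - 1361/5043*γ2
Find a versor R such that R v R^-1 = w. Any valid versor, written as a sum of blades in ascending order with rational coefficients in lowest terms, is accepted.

Equal squares first: v^2 = w^2 = 17/9. Then v + w = -24/1681*γ1 + 320/5043*γ2 is a versor taking v to w, provided it is invertible.
Answer: -24/1681*γ1 + 320/5043*γ2


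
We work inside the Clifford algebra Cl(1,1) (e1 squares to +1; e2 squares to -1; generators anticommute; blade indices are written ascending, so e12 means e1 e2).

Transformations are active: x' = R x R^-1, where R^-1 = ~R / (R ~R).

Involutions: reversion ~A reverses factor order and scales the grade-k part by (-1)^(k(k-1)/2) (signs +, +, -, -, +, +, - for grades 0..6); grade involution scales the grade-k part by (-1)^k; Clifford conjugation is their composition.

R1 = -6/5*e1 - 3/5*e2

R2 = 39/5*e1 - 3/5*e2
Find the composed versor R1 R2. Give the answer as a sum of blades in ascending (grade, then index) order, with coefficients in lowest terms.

Distribute over the terms of R1 (each basis-blade product reordered to ascending indices, repeated generators contracted through their squares):
(-6/5*e1) R2 = -234/25 + 18/25*e12
(-3/5*e2) R2 = -9/25 + 117/25*e12
Summing the partial products and collecting blades:
Answer: -243/25 + 27/5*e12


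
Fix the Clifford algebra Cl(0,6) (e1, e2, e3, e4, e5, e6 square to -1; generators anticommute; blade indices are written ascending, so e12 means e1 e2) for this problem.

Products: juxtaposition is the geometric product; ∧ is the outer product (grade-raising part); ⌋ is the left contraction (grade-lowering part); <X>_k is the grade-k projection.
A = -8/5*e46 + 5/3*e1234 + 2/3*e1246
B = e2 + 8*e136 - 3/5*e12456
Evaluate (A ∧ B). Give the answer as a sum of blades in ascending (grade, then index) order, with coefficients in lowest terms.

step 1: -8/5*e246
Answer: -8/5*e246


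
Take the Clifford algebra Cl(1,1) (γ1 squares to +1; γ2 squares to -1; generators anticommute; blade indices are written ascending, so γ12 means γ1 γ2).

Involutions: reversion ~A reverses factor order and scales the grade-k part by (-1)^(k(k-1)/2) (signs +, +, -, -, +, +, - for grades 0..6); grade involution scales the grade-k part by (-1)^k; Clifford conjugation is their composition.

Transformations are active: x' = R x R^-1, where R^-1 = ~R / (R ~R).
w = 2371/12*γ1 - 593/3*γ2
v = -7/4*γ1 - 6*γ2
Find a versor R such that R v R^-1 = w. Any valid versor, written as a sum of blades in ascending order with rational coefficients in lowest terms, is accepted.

Since q(v) = q(w) = -527/16, the sum R = v + w = 1175/6*γ1 - 611/3*γ2 does the job whenever invertible.
Answer: 1175/6*γ1 - 611/3*γ2


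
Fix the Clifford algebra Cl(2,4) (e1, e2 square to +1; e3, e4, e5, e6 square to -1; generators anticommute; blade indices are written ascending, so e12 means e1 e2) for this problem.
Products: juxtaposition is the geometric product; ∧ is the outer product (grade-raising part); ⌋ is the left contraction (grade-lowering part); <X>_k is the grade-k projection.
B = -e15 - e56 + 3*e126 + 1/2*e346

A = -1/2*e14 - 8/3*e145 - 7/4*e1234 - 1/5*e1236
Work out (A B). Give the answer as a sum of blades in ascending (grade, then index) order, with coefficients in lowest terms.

step 1: -3/5*e3 - 8/3*e4 - 1/2*e45 - 1/10*e124 + 7/8*e126 - 1/4*e136 - 8/3*e146 - 3/2*e246 + 21/4*e346 + 1/5*e1235 - 4/3*e1356 + 1/2*e1456 - 7/4*e2345 + 1/5*e2356 - 8*e2456 + 7/4*e123456
Answer: -3/5*e3 - 8/3*e4 - 1/2*e45 - 1/10*e124 + 7/8*e126 - 1/4*e136 - 8/3*e146 - 3/2*e246 + 21/4*e346 + 1/5*e1235 - 4/3*e1356 + 1/2*e1456 - 7/4*e2345 + 1/5*e2356 - 8*e2456 + 7/4*e123456


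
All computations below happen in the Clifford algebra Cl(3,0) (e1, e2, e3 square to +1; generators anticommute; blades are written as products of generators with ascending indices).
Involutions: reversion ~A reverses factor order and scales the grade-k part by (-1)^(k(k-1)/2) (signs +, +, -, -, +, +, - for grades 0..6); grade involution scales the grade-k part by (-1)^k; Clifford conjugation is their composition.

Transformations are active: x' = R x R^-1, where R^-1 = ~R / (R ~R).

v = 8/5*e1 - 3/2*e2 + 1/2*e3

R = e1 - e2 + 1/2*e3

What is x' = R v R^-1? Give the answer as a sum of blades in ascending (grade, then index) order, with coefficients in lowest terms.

~R = e1 - e2 + 1/2*e3, and R ~R = 9/4, so R^-1 = ~R / (9/4).
R v = 67/20 + 1/10*e1 e2 - 3/10*e1 e3 + 1/4*e2 e3
Answer: 62/45*e1 - 133/90*e2 + 89/90*e3


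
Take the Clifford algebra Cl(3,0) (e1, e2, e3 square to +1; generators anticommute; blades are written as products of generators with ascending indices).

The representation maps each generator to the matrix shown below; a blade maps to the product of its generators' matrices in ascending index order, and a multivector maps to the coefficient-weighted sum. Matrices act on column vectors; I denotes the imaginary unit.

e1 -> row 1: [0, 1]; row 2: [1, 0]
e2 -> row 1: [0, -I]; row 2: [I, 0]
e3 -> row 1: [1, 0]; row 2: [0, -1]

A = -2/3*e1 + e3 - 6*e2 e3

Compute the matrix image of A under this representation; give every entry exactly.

Bivector images (products of the table entries): rho(e2 e3) = rho(e2)rho(e3) = row 1: [0, I]; row 2: [I, 0].
M = (-2/3)*rho(e1) + (1)*rho(e3) + (-6)*rho(e2 e3), summed entrywise:
Answer: row 1: [1, -2/3 - 6*I]; row 2: [-2/3 - 6*I, -1]


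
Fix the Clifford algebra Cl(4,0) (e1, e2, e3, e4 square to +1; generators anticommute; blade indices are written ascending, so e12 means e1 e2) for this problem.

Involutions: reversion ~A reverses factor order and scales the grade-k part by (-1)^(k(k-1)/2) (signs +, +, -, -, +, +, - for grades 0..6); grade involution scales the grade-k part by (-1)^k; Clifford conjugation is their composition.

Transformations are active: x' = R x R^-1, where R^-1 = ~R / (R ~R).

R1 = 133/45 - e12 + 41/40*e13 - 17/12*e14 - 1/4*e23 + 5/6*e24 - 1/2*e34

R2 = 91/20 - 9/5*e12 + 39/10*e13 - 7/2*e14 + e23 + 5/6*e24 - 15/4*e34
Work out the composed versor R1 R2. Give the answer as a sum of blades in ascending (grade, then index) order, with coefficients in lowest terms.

Distribute over the grade parts of R1 (each basis-blade product reordered to ascending indices, repeated generators contracted through their squares):
<R1>_0 (= 133/45) R2 = 12103/900 - 133/25*e12 + 1729/150*e13 - 931/90*e14 + 133/45*e23 + 133/54*e24 - 133/12*e34
<R1>_2 (= -e12 + 41/40*e13 - 17/12*e14 - 1/4*e23 + 5/6*e24 - 1/2*e34) R2 = -47071/3600 - 2983/360*e12 - 279/800*e13 - 3683/480*e14 + 4351/1200*e23 + 1027/240*e24 - 761/240*e34 + 1/240*e1234
Summing the partial products and collecting blades:
Answer: 149/400 - 24491/1800*e12 + 26827/2400*e13 - 5189/288*e14 + 23693/3600*e23 + 14563/2160*e24 - 3421/240*e34 + 1/240*e1234


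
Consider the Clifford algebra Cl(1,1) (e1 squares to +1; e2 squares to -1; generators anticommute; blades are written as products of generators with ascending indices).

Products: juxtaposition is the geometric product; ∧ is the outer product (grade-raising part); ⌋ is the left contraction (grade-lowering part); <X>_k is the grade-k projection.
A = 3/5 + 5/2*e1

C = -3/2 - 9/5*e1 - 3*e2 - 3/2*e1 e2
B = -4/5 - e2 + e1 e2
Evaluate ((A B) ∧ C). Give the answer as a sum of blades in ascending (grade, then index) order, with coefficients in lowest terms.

step 1: -12/25 - 2*e1 + 19/10*e2 - 19/10*e1 e2
step 2: 18/25 + 483/125*e1 - 141/100*e2 + 1299/100*e1 e2
Answer: 18/25 + 483/125*e1 - 141/100*e2 + 1299/100*e1 e2


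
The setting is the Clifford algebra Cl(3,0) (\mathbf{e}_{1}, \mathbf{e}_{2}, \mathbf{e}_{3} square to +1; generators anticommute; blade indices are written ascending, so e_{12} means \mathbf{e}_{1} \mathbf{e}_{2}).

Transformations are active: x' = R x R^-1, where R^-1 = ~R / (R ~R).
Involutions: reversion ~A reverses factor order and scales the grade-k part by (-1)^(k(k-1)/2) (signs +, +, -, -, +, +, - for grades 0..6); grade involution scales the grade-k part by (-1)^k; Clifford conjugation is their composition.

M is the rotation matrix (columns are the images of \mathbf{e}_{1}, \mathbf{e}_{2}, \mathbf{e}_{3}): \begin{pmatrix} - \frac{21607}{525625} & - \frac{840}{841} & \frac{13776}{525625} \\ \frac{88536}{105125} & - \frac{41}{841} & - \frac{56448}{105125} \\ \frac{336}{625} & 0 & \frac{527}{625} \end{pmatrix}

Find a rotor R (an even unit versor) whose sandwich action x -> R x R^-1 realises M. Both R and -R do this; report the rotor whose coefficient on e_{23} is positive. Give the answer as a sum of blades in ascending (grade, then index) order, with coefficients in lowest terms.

Method: write R = a + b12*e_{12} + b13*e_{13} + b23*e_{23} with a^2 + b12^2 + b13^2 + b23^2 = 1 (so R^-1 = ~R). Expanding the columns R e_j ~R gives tr M = 4a^2 - 1 and, from the antisymmetric part, M21 - M12 = -4a*b12, M13 - M31 = 4a*b13, M32 - M23 = -4a*b23.
Here tr M = \frac{15839}{21025}, so a^2 = (1 + tr M)/4 = \frac{9216}{21025} and a = ±\frac{96}{145}. Taking a = \frac{96}{145}: M21 - M12 = \frac{193536}{105125}, M13 - M31 = -\frac{10752}{21025}, M32 - M23 = \frac{56448}{105125}, giving b12 = -\frac{504}{725}, b13 = -\frac{28}{145}, b23 = -\frac{147}{725}, i.e. R = \frac{96}{145} - \frac{504}{725} e_{12} - \frac{28}{145} e_{13} - \frac{147}{725} e_{23}.
Its e_{23} coefficient is negative, so report the other preimage -R.
Answer: -\frac{96}{145} + \frac{504}{725} e_{12} + \frac{28}{145} e_{13} + \frac{147}{725} e_{23}. Uniqueness: Spin(3) -> SO(3) maps R and -R to the same rotation of trace \frac{15839}{21025}; fixing the sign of the e_{23} coefficient removes the ambiguity.
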